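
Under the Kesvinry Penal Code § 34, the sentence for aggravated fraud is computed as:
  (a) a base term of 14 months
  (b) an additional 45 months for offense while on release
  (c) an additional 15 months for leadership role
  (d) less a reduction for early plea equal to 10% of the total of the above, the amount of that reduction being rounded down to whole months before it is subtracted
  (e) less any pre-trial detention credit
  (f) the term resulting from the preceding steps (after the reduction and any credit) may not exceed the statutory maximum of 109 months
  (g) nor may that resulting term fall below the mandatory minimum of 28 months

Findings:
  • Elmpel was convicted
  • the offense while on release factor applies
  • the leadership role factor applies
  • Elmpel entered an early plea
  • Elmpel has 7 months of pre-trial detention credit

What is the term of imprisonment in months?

Offense while on release enhancement: +45 months
Leadership role enhancement: +15 months
Adjusted term: 14 months + 45 months + 15 months = 74 months
Early plea reduction: 10% of 74 months = 7 months (rounded down)
After reduction: 74 − 7 = 67 months
Less pre-trial detention credit: 67 months − 7 months = 60 months
Cap at 109 months: 60 months is within the cap, no reduction.
Minimum 28 months: 60 months meets the minimum, no increase.

60 months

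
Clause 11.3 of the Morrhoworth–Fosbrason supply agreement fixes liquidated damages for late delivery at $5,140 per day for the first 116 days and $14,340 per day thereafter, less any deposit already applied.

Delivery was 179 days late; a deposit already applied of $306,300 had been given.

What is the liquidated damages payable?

First 116 days: 116 × $5,140 = $596,240
Remaining days: (179 − 116) × $14,340 = $903,420
Accrued per-day damages: $596,240 + $903,420 = $1,499,660
Less deposit already applied: $1,499,660 − $306,300 = $1,193,360

$1,193,360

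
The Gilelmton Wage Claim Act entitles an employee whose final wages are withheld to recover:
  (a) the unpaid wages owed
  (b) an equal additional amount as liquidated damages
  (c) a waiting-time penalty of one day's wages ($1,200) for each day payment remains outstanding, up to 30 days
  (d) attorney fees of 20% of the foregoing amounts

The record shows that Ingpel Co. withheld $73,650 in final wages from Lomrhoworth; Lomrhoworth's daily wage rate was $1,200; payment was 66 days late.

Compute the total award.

Liquidated damages (equal amount): $73,650
Penalty days: min(66, 30) = 30
Waiting-time penalty: 30 × $1,200 = $36,000
Subtotal: $73,650 + $73,650 + $36,000 = $183,300
Attorney fees: 20% of $183,300 = $36,660
Total award: $183,300 + $36,660 = $219,960

$219,960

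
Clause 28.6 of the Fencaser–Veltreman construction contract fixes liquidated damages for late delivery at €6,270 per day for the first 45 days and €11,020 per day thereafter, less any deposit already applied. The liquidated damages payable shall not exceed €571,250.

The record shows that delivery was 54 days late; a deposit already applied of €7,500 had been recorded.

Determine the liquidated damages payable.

€373,830

First 45 days: 45 × €6,270 = €282,150
Remaining days: (54 − 45) × €11,020 = €99,180
Accrued per-day damages: €282,150 + €99,180 = €381,330
Less deposit already applied: €381,330 − €7,500 = €373,830
Cap at €571,250: €373,830 is within the cap, no reduction.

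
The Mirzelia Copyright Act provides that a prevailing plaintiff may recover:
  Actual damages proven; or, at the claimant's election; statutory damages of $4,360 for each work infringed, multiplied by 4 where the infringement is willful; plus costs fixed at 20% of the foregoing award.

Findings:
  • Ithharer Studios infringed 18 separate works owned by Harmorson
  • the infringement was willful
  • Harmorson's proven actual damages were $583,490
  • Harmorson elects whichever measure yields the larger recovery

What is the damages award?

$700,188

Statutory damages: 18 × $4,360 = $78,480
Multiplied by 4: 4 × $78,480 = $313,920
Greater of actual damages ($583,490) or enhanced statutory damages ($313,920): $583,490
Costs: 20% of $583,490 = $116,698
Award plus costs: $583,490 + $116,698 = $700,188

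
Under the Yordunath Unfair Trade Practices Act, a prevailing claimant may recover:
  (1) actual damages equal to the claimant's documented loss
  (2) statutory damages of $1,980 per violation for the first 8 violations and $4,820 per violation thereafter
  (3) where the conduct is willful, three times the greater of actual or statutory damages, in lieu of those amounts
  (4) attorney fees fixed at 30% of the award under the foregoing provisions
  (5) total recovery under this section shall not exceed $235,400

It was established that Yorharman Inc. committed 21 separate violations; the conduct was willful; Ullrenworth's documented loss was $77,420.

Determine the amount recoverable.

$235,400

First 8 violations: 8 × $1,980 = $15,840
Remaining violations: (21 − 8) × $4,820 = $62,660
Statutory damages: $15,840 + $62,660 = $78,500
Greater of actual damages ($77,420) or statutory damages ($78,500): $78,500
Trebled: 3 × $78,500 = $235,500
Attorney fees: 30% of $235,500 = $70,650
Total before cap: $235,500 + $70,650 = $306,150
Cap at $235,400: $306,150 exceeds the cap → $235,400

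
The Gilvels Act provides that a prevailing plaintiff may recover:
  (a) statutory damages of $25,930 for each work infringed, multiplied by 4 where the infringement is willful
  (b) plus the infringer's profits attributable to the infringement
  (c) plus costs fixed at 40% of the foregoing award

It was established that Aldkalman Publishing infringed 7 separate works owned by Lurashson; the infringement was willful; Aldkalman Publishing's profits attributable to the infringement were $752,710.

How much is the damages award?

Statutory damages: 7 × $25,930 = $181,510
Multiplied by 4: 4 × $181,510 = $726,040
Combined award: $726,040 + $752,710 = $1,478,750
Costs: 40% of $1,478,750 = $591,500
Award plus costs: $1,478,750 + $591,500 = $2,070,250

$2,070,250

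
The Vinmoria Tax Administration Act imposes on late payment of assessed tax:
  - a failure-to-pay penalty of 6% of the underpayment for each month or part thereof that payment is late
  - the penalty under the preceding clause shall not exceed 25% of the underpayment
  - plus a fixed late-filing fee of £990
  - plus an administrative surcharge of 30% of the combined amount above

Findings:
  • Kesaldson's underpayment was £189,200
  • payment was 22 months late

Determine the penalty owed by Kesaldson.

Accrued rate: 6% × 22 = 132%, capped at 25% → 25%
Failure-to-pay penalty: 25% of £189,200 = £47,300
Penalty before surcharge: £47,300 + £990 = £48,290
Administrative surcharge: 30% of £48,290 = £14,487
Total penalty: £48,290 + £14,487 = £62,777

£62,777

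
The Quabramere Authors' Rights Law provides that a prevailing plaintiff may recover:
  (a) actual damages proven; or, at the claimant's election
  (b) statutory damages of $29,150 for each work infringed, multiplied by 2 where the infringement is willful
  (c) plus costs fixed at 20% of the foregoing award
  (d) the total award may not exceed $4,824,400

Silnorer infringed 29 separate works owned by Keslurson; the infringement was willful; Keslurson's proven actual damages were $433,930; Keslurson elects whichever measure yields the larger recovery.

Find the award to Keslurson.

$2,028,840

Statutory damages: 29 × $29,150 = $845,350
Doubled: 2 × $845,350 = $1,690,700
Greater of actual damages ($433,930) or enhanced statutory damages ($1,690,700): $1,690,700
Costs: 20% of $1,690,700 = $338,140
Award plus costs: $1,690,700 + $338,140 = $2,028,840
Cap at $4,824,400: $2,028,840 is within the cap, no reduction.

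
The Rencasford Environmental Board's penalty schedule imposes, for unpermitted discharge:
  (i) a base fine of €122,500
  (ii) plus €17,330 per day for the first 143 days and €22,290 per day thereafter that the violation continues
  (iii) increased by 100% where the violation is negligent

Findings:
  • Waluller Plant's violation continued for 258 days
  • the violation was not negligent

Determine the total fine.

€5,164,040

First 143 days: 143 × €17,330 = €2,478,190
Remaining days: (258 − 143) × €22,290 = €2,563,350
Per-day component: €2,478,190 + €2,563,350 = €5,041,540
Base plus per-day: €122,500 + €5,041,540 = €5,164,040
The violation was not negligent: no 100% increase.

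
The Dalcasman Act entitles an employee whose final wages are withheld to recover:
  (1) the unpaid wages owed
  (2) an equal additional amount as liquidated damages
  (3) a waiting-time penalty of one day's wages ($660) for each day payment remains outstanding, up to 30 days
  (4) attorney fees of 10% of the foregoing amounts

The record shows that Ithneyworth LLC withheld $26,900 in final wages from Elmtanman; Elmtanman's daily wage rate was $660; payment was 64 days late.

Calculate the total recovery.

Total award: $80,960

Liquidated damages (equal amount): $26,900
Penalty days: min(64, 30) = 30
Waiting-time penalty: 30 × $660 = $19,800
Subtotal: $26,900 + $26,900 + $19,800 = $73,600
Attorney fees: 10% of $73,600 = $7,360
Total award: $73,600 + $7,360 = $80,960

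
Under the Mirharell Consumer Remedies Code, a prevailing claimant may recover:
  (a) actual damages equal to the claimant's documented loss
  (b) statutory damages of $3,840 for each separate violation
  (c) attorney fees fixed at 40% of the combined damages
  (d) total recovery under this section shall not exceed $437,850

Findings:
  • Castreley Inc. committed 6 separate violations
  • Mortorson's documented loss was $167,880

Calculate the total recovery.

Total recovery: $267,288

Statutory damages: 6 × $3,840 = $23,040
Combined damages: $167,880 + $23,040 = $190,920
Attorney fees: 40% of $190,920 = $76,368
Total before cap: $190,920 + $76,368 = $267,288
Cap at $437,850: $267,288 is within the cap, no reduction.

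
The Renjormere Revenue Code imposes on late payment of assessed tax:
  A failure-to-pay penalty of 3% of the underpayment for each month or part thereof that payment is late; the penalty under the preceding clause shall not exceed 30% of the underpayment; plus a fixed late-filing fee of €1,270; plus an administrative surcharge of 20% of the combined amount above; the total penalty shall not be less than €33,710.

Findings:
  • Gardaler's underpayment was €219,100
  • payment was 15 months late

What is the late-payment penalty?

€80,400

Accrued rate: 3% × 15 = 45%, capped at 30% → 30%
Failure-to-pay penalty: 30% of €219,100 = €65,730
Penalty before surcharge: €65,730 + €1,270 = €67,000
Administrative surcharge: 20% of €67,000 = €13,400
Total penalty: €67,000 + €13,400 = €80,400
Minimum €33,710: €80,400 meets the minimum, no increase.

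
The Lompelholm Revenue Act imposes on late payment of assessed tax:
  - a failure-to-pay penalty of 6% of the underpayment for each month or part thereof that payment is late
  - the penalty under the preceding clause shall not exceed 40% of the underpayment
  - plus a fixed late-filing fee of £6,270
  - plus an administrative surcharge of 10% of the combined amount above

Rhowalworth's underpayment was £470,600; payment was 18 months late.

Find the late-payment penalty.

Accrued rate: 6% × 18 = 108%, capped at 40% → 40%
Failure-to-pay penalty: 40% of £470,600 = £188,240
Penalty before surcharge: £188,240 + £6,270 = £194,510
Administrative surcharge: 10% of £194,510 = £19,451
Total penalty: £194,510 + £19,451 = £213,961

£213,961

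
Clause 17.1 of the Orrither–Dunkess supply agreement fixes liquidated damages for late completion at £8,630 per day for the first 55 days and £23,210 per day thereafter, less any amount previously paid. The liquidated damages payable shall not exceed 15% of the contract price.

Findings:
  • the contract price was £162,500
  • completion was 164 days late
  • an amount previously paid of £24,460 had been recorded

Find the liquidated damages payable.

First 55 days: 55 × £8,630 = £474,650
Remaining days: (164 − 55) × £23,210 = £2,529,890
Accrued per-day damages: £474,650 + £2,529,890 = £3,004,540
Less amount previously paid: £3,004,540 − £24,460 = £2,980,080
Cap: 15% of £162,500 = £24,375
Cap at £24,375: £2,980,080 exceeds the cap → £24,375

£24,375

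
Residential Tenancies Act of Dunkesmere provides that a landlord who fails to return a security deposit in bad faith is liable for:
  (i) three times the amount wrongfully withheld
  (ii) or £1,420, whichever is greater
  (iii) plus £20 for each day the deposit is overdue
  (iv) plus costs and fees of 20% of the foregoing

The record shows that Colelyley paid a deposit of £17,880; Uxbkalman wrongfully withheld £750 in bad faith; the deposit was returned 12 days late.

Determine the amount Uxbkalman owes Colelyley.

£2,988

Trebled: 3 × £750 = £2,250
Minimum £1,420: £2,250 meets the minimum, no increase.
Late-return penalty: 12 × £20 = £240
Damages plus late penalty: £2,250 + £240 = £2,490
Costs and fees: 20% of £2,490 = £498
Total recovery: £2,490 + £498 = £2,988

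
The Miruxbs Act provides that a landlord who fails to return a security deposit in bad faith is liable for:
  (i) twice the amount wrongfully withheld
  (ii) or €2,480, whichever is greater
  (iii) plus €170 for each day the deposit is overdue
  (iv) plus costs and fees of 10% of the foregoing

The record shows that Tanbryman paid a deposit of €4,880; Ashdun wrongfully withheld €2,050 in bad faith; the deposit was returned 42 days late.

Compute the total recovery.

Doubled: 2 × €2,050 = €4,100
Minimum €2,480: €4,100 meets the minimum, no increase.
Late-return penalty: 42 × €170 = €7,140
Damages plus late penalty: €4,100 + €7,140 = €11,240
Costs and fees: 10% of €11,240 = €1,124
Total recovery: €11,240 + €1,124 = €12,364

€12,364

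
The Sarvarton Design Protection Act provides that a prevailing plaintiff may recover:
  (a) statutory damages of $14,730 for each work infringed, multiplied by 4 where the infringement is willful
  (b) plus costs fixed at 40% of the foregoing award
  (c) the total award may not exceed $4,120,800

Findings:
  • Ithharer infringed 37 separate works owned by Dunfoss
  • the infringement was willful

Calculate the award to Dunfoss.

$3,052,056

Statutory damages: 37 × $14,730 = $545,010
Multiplied by 4: 4 × $545,010 = $2,180,040
Costs: 40% of $2,180,040 = $872,016
Award plus costs: $2,180,040 + $872,016 = $3,052,056
Cap at $4,120,800: $3,052,056 is within the cap, no reduction.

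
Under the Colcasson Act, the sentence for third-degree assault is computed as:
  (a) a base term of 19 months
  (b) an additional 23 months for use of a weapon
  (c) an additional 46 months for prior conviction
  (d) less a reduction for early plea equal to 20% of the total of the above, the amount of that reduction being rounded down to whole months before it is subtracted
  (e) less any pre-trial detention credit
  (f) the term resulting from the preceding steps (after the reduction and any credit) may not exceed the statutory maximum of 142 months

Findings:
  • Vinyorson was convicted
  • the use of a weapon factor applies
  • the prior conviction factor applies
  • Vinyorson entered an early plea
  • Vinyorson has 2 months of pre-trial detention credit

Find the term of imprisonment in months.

69 months

Use of a weapon enhancement: +23 months
Prior conviction enhancement: +46 months
Adjusted term: 19 months + 23 months + 46 months = 88 months
Early plea reduction: 20% of 88 months = 17 months (rounded down)
After reduction: 88 − 17 = 71 months
Less pre-trial detention credit: 71 months − 2 months = 69 months
Cap at 142 months: 69 months is within the cap, no reduction.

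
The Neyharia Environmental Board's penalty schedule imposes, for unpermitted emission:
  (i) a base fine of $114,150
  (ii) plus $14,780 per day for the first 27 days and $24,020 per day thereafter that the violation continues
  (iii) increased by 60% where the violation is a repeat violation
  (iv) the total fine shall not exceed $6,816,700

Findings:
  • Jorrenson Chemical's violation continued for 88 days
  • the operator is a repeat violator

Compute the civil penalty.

$3,165,488

First 27 days: 27 × $14,780 = $399,060
Remaining days: (88 − 27) × $24,020 = $1,465,220
Per-day component: $399,060 + $1,465,220 = $1,864,280
Base plus per-day: $114,150 + $1,864,280 = $1,978,430
Enhancement: 60% of $1,978,430 = $1,187,058
Enhanced fine: $1,978,430 + $1,187,058 = $3,165,488
Cap at $6,816,700: $3,165,488 is within the cap, no reduction.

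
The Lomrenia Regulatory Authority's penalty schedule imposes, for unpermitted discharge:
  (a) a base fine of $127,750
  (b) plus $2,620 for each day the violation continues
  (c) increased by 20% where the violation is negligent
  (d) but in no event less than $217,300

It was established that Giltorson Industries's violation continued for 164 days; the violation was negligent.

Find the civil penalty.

$668,916

Per-day component: 164 × $2,620 = $429,680
Base plus per-day: $127,750 + $429,680 = $557,430
Enhancement: 20% of $557,430 = $111,486
Enhanced fine: $557,430 + $111,486 = $668,916
Minimum $217,300: $668,916 meets the minimum, no increase.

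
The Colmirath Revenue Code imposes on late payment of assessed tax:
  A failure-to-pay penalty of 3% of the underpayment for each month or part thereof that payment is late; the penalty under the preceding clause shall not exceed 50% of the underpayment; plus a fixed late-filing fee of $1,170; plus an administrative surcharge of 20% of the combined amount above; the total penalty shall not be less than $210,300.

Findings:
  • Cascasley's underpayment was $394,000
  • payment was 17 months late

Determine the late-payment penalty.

$237,804

Accrued rate: 3% × 17 = 51%, capped at 50% → 50%
Failure-to-pay penalty: 50% of $394,000 = $197,000
Penalty before surcharge: $197,000 + $1,170 = $198,170
Administrative surcharge: 20% of $198,170 = $39,634
Total penalty: $198,170 + $39,634 = $237,804
Minimum $210,300: $237,804 meets the minimum, no increase.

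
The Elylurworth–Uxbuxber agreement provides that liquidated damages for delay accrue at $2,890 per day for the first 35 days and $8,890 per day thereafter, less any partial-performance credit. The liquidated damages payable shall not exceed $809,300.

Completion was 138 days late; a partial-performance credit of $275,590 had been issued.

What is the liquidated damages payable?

$741,230

First 35 days: 35 × $2,890 = $101,150
Remaining days: (138 − 35) × $8,890 = $915,670
Accrued per-day damages: $101,150 + $915,670 = $1,016,820
Less partial-performance credit: $1,016,820 − $275,590 = $741,230
Cap at $809,300: $741,230 is within the cap, no reduction.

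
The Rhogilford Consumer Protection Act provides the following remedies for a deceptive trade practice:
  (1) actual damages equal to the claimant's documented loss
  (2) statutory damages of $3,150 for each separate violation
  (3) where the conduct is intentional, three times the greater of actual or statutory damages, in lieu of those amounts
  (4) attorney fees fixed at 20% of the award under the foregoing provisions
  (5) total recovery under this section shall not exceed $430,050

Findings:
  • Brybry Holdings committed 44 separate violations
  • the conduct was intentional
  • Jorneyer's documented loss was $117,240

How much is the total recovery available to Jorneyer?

Total recovery: $430,050

Statutory damages: 44 × $3,150 = $138,600
Greater of actual damages ($117,240) or statutory damages ($138,600): $138,600
Trebled: 3 × $138,600 = $415,800
Attorney fees: 20% of $415,800 = $83,160
Total before cap: $415,800 + $83,160 = $498,960
Cap at $430,050: $498,960 exceeds the cap → $430,050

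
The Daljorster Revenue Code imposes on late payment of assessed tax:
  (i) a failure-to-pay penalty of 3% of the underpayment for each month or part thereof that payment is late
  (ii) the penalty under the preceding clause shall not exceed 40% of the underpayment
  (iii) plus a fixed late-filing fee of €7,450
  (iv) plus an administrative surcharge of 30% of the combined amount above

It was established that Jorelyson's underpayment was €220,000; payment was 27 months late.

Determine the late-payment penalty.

€124,085

Accrued rate: 3% × 27 = 81%, capped at 40% → 40%
Failure-to-pay penalty: 40% of €220,000 = €88,000
Penalty before surcharge: €88,000 + €7,450 = €95,450
Administrative surcharge: 30% of €95,450 = €28,635
Total penalty: €95,450 + €28,635 = €124,085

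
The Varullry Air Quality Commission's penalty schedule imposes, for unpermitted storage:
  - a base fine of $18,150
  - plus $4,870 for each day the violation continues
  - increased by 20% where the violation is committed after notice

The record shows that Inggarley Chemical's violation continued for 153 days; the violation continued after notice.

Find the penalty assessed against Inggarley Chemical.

Per-day component: 153 × $4,870 = $745,110
Base plus per-day: $18,150 + $745,110 = $763,260
Enhancement: 20% of $763,260 = $152,652
Enhanced fine: $763,260 + $152,652 = $915,912

$915,912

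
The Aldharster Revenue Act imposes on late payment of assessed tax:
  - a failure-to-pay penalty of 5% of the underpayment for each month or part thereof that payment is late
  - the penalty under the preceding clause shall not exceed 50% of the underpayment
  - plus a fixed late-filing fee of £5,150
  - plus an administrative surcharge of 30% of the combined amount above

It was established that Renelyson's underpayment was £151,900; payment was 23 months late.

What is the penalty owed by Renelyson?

£105,430

Accrued rate: 5% × 23 = 115%, capped at 50% → 50%
Failure-to-pay penalty: 50% of £151,900 = £75,950
Penalty before surcharge: £75,950 + £5,150 = £81,100
Administrative surcharge: 30% of £81,100 = £24,330
Total penalty: £81,100 + £24,330 = £105,430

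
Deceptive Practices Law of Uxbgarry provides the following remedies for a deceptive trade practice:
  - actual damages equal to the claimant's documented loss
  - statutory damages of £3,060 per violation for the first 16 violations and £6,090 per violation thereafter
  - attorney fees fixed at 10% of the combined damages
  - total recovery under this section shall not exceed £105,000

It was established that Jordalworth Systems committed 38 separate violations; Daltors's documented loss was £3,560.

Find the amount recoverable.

Total recovery: £105,000

First 16 violations: 16 × £3,060 = £48,960
Remaining violations: (38 − 16) × £6,090 = £133,980
Statutory damages: £48,960 + £133,980 = £182,940
Combined damages: £3,560 + £182,940 = £186,500
Attorney fees: 10% of £186,500 = £18,650
Total before cap: £186,500 + £18,650 = £205,150
Cap at £105,000: £205,150 exceeds the cap → £105,000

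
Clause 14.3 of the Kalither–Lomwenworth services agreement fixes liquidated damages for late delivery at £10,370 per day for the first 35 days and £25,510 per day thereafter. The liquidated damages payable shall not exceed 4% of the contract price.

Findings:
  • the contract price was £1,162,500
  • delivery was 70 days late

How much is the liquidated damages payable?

£46,500

First 35 days: 35 × £10,370 = £362,950
Remaining days: (70 − 35) × £25,510 = £892,850
Accrued per-day damages: £362,950 + £892,850 = £1,255,800
Cap: 4% of £1,162,500 = £46,500
Cap at £46,500: £1,255,800 exceeds the cap → £46,500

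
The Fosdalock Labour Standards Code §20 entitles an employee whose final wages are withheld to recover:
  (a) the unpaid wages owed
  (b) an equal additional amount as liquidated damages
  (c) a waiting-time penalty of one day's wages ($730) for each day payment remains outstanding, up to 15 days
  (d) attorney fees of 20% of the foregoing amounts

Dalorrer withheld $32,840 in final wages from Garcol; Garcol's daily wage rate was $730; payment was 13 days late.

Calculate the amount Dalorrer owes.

Liquidated damages (equal amount): $32,840
Penalty days: min(13, 15) = 13
Waiting-time penalty: 13 × $730 = $9,490
Subtotal: $32,840 + $32,840 + $9,490 = $75,170
Attorney fees: 20% of $75,170 = $15,034
Total award: $75,170 + $15,034 = $90,204

$90,204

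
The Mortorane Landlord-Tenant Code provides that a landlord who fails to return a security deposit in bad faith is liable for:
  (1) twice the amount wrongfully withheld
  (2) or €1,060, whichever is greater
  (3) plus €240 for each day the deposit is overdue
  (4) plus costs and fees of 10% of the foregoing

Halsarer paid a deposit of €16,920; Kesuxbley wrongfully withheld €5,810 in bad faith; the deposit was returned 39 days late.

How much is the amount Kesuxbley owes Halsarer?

€23,078

Doubled: 2 × €5,810 = €11,620
Minimum €1,060: €11,620 meets the minimum, no increase.
Late-return penalty: 39 × €240 = €9,360
Damages plus late penalty: €11,620 + €9,360 = €20,980
Costs and fees: 10% of €20,980 = €2,098
Total recovery: €20,980 + €2,098 = €23,078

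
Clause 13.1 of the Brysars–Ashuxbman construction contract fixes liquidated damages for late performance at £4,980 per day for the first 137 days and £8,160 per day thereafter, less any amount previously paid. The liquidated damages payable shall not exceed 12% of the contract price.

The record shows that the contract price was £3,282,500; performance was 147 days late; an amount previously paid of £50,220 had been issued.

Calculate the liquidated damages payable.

Liquidated damages: £393,900

First 137 days: 137 × £4,980 = £682,260
Remaining days: (147 − 137) × £8,160 = £81,600
Accrued per-day damages: £682,260 + £81,600 = £763,860
Less amount previously paid: £763,860 − £50,220 = £713,640
Cap: 12% of £3,282,500 = £393,900
Cap at £393,900: £713,640 exceeds the cap → £393,900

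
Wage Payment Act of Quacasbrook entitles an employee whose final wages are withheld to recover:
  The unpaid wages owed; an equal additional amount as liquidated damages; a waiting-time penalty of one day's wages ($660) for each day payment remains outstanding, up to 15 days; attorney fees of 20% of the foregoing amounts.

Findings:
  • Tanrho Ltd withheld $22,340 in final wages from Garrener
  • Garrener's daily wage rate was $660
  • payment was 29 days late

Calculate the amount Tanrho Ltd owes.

$65,496

Liquidated damages (equal amount): $22,340
Penalty days: min(29, 15) = 15
Waiting-time penalty: 15 × $660 = $9,900
Subtotal: $22,340 + $22,340 + $9,900 = $54,580
Attorney fees: 20% of $54,580 = $10,916
Total award: $54,580 + $10,916 = $65,496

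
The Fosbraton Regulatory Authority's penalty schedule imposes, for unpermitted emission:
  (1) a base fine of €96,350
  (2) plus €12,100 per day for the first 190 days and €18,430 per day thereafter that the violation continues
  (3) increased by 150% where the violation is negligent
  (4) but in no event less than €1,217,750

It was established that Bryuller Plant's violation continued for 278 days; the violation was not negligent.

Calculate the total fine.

First 190 days: 190 × €12,100 = €2,299,000
Remaining days: (278 − 190) × €18,430 = €1,621,840
Per-day component: €2,299,000 + €1,621,840 = €3,920,840
Base plus per-day: €96,350 + €3,920,840 = €4,017,190
The violation was not negligent: no 150% increase.
Minimum €1,217,750: €4,017,190 meets the minimum, no increase.

€4,017,190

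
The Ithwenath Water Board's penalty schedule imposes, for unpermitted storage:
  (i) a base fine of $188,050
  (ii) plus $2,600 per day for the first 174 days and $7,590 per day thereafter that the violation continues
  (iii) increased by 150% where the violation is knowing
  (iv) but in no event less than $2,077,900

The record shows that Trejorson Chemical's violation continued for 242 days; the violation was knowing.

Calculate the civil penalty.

$2,891,425

First 174 days: 174 × $2,600 = $452,400
Remaining days: (242 − 174) × $7,590 = $516,120
Per-day component: $452,400 + $516,120 = $968,520
Base plus per-day: $188,050 + $968,520 = $1,156,570
Enhancement: 150% of $1,156,570 = $1,734,855
Enhanced fine: $1,156,570 + $1,734,855 = $2,891,425
Minimum $2,077,900: $2,891,425 meets the minimum, no increase.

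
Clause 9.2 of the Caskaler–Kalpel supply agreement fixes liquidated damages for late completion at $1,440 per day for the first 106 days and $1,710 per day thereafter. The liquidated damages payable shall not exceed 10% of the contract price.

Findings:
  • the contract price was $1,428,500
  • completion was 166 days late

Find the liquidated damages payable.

First 106 days: 106 × $1,440 = $152,640
Remaining days: (166 − 106) × $1,710 = $102,600
Accrued per-day damages: $152,640 + $102,600 = $255,240
Cap: 10% of $1,428,500 = $142,850
Cap at $142,850: $255,240 exceeds the cap → $142,850

$142,850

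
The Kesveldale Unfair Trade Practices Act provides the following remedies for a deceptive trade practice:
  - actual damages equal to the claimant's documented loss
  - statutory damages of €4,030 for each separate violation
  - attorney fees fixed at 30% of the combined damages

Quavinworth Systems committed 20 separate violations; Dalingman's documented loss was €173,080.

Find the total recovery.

Statutory damages: 20 × €4,030 = €80,600
Combined damages: €173,080 + €80,600 = €253,680
Attorney fees: 30% of €253,680 = €76,104
Total recovery: €253,680 + €76,104 = €329,784

€329,784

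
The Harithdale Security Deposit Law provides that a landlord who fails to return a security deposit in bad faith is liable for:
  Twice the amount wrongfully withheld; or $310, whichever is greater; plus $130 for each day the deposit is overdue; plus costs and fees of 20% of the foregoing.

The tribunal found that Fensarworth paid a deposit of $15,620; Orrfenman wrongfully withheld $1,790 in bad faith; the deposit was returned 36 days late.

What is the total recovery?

Recovery: $9,912

Doubled: 2 × $1,790 = $3,580
Minimum $310: $3,580 meets the minimum, no increase.
Late-return penalty: 36 × $130 = $4,680
Damages plus late penalty: $3,580 + $4,680 = $8,260
Costs and fees: 20% of $8,260 = $1,652
Total recovery: $8,260 + $1,652 = $9,912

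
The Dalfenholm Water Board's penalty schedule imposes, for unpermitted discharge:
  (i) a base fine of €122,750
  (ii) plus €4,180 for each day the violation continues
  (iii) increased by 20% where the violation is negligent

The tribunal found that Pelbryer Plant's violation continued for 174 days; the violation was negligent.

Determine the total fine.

Per-day component: 174 × €4,180 = €727,320
Base plus per-day: €122,750 + €727,320 = €850,070
Enhancement: 20% of €850,070 = €170,014
Enhanced fine: €850,070 + €170,014 = €1,020,084

€1,020,084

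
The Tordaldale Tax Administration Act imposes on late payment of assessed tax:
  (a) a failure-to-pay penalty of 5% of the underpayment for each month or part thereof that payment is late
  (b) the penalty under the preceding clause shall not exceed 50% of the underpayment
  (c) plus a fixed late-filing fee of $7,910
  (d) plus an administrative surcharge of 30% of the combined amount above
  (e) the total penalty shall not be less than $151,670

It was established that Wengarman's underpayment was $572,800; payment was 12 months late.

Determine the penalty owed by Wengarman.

$382,603

Accrued rate: 5% × 12 = 60%, capped at 50% → 50%
Failure-to-pay penalty: 50% of $572,800 = $286,400
Penalty before surcharge: $286,400 + $7,910 = $294,310
Administrative surcharge: 30% of $294,310 = $88,293
Total penalty: $294,310 + $88,293 = $382,603
Minimum $151,670: $382,603 meets the minimum, no increase.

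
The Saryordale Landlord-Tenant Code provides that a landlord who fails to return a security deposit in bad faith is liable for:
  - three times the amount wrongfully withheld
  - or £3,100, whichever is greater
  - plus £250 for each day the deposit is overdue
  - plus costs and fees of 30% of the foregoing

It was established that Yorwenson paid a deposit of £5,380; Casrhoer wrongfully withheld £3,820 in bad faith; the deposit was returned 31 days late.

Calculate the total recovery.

Recovery: £24,973

Trebled: 3 × £3,820 = £11,460
Minimum £3,100: £11,460 meets the minimum, no increase.
Late-return penalty: 31 × £250 = £7,750
Damages plus late penalty: £11,460 + £7,750 = £19,210
Costs and fees: 30% of £19,210 = £5,763
Total recovery: £19,210 + £5,763 = £24,973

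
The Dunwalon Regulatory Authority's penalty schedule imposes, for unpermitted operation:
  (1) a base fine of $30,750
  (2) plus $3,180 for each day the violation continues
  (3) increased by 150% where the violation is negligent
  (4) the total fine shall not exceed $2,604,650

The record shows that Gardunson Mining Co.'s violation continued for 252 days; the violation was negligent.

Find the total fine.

$2,080,275

Per-day component: 252 × $3,180 = $801,360
Base plus per-day: $30,750 + $801,360 = $832,110
Enhancement: 150% of $832,110 = $1,248,165
Enhanced fine: $832,110 + $1,248,165 = $2,080,275
Cap at $2,604,650: $2,080,275 is within the cap, no reduction.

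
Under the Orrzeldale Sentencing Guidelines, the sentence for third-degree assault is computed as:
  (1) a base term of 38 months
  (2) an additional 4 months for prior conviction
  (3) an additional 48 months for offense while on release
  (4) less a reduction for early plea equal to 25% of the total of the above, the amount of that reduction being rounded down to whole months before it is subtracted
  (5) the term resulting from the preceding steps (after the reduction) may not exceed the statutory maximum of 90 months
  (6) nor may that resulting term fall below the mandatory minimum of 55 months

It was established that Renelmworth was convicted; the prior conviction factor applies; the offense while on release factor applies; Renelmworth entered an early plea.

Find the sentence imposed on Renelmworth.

Prior conviction enhancement: +4 months
Offense while on release enhancement: +48 months
Adjusted term: 38 months + 4 months + 48 months = 90 months
Early plea reduction: 25% of 90 months = 22 months (rounded down)
After reduction: 90 − 22 = 68 months
Cap at 90 months: 68 months is within the cap, no reduction.
Minimum 55 months: 68 months meets the minimum, no increase.

Sentence: 68 months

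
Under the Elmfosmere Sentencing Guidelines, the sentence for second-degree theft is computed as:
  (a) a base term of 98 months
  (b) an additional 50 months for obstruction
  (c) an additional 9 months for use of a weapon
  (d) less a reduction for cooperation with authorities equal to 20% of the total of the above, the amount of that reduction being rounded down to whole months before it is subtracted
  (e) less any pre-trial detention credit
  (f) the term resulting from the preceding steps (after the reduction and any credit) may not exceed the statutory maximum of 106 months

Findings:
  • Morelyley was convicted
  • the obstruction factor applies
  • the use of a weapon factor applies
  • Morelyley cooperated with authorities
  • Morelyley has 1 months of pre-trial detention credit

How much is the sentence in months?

Obstruction enhancement: +50 months
Use of a weapon enhancement: +9 months
Adjusted term: 98 months + 50 months + 9 months = 157 months
Cooperation with authorities reduction: 20% of 157 months = 31 months (rounded down)
After reduction: 157 − 31 = 126 months
Less pre-trial detention credit: 126 months − 1 months = 125 months
Cap at 106 months: 125 months exceeds the cap → 106 months

106 months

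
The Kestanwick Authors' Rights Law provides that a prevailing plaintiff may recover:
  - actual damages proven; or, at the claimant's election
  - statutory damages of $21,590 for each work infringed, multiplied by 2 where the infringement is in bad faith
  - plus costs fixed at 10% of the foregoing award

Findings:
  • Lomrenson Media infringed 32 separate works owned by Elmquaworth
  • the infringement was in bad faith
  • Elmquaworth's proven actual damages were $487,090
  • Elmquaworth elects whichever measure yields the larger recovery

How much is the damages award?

Statutory damages: 32 × $21,590 = $690,880
Doubled: 2 × $690,880 = $1,381,760
Greater of actual damages ($487,090) or enhanced statutory damages ($1,381,760): $1,381,760
Costs: 10% of $1,381,760 = $138,176
Award plus costs: $1,381,760 + $138,176 = $1,519,936

$1,519,936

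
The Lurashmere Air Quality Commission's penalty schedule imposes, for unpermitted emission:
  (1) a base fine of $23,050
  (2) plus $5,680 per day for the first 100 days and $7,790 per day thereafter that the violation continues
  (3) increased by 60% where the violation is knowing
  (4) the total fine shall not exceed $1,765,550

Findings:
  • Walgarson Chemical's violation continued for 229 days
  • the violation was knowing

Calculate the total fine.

$1,765,550

First 100 days: 100 × $5,680 = $568,000
Remaining days: (229 − 100) × $7,790 = $1,004,910
Per-day component: $568,000 + $1,004,910 = $1,572,910
Base plus per-day: $23,050 + $1,572,910 = $1,595,960
Enhancement: 60% of $1,595,960 = $957,576
Enhanced fine: $1,595,960 + $957,576 = $2,553,536
Cap at $1,765,550: $2,553,536 exceeds the cap → $1,765,550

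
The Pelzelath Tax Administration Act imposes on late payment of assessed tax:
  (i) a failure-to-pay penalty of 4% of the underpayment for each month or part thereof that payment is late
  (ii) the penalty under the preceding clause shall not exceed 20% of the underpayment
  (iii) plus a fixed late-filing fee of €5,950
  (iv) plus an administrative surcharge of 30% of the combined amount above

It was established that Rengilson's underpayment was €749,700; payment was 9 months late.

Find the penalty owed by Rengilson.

€202,657

Accrued rate: 4% × 9 = 36%, capped at 20% → 20%
Failure-to-pay penalty: 20% of €749,700 = €149,940
Penalty before surcharge: €149,940 + €5,950 = €155,890
Administrative surcharge: 30% of €155,890 = €46,767
Total penalty: €155,890 + €46,767 = €202,657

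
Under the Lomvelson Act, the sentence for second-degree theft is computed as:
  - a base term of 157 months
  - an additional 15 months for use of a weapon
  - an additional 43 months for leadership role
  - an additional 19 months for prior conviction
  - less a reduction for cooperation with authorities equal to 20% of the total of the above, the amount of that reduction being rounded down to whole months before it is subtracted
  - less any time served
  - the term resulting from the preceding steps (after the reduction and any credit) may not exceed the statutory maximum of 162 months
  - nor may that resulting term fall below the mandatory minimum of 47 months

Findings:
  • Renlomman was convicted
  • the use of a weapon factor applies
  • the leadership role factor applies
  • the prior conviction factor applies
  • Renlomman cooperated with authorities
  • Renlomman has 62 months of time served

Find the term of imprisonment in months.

Use of a weapon enhancement: +15 months
Leadership role enhancement: +43 months
Prior conviction enhancement: +19 months
Adjusted term: 157 months + 15 months + 43 months + 19 months = 234 months
Cooperation with authorities reduction: 20% of 234 months = 46 months (rounded down)
After reduction: 234 − 46 = 188 months
Less time served: 188 months − 62 months = 126 months
Cap at 162 months: 126 months is within the cap, no reduction.
Minimum 47 months: 126 months meets the minimum, no increase.

Sentence: 126 months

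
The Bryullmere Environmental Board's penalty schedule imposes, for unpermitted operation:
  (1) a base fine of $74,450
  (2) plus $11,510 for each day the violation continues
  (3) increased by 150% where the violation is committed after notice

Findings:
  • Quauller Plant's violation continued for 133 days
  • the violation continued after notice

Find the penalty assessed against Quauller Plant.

Per-day component: 133 × $11,510 = $1,530,830
Base plus per-day: $74,450 + $1,530,830 = $1,605,280
Enhancement: 150% of $1,605,280 = $2,407,920
Enhanced fine: $1,605,280 + $2,407,920 = $4,013,200

$4,013,200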